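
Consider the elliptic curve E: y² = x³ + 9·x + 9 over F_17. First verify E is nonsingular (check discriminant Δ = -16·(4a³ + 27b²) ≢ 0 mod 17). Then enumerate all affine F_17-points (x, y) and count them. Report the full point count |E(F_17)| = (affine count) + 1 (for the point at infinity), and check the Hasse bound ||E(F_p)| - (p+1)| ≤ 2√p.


Affine points = {(0, 3), (0, 14), (1, 6), (1, 11), (2, 1), (2, 16), (5, 3), (5, 14), (8, 7), (8, 10), (12, 3), (12, 14), (15, 0), (16, 4), (16, 13)}; affine count = 15; |E(F_17)| = 16.

Discriminant check: Δ ∝ 4a³ + 27b² = 4·9³ + 27·9² = 4·729 + 27·81 ≡ 3 (mod 17). Nonzero ⇒ E is nonsingular.
For each x ∈ F_17, compute rhs = x³ + 9·x + 9 mod 17, then count y ∈ F_17 with y² ≡ rhs.
  x = 0: rhs = 9, matching y values: 3, 14 (2 points).
  x = 1: rhs = 2, matching y values: 6, 11 (2 points).
  x = 2: rhs = 1, matching y values: 1, 16 (2 points).
  x = 3: rhs = 12, matching y values: none (0 points).
  x = 4: rhs = 7, matching y values: none (0 points).
  x = 5: rhs = 9, matching y values: 3, 14 (2 points).
  x = 6: rhs = 7, matching y values: none (0 points).
  x = 7: rhs = 7, matching y values: none (0 points).
  x = 8: rhs = 15, matching y values: 7, 10 (2 points).
  x = 9: rhs = 3, matching y values: none (0 points).
  x = 10: rhs = 11, matching y values: none (0 points).
  x = 11: rhs = 11, matching y values: none (0 points).
  x = 12: rhs = 9, matching y values: 3, 14 (2 points).
  x = 13: rhs = 11, matching y values: none (0 points).
  x = 14: rhs = 6, matching y values: none (0 points).
  x = 15: rhs = 0, matching y values: 0 (1 points).
  x = 16: rhs = 16, matching y values: 4, 13 (2 points).
Total affine count: 15.
Full point count |E(F_17)| = 15 + 1 = 16.
Hasse bound: |16 − (17+1)| = |-2| = 2 ≤ 2√17 ≈ 8.2462 ✓.


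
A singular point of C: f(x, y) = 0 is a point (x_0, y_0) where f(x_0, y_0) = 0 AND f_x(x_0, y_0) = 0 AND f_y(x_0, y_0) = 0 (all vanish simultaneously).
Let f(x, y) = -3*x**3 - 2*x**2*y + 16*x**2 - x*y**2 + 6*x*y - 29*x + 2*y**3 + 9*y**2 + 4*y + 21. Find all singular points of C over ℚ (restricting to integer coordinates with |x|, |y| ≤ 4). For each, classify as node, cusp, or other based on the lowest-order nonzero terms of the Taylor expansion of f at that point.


Singular points: {(2, -1)}; classification: cusp.

Compute partial derivatives:
  f_x = -9*x**2 - 4*x*y + 32*x - y**2 + 6*y - 29.
  f_y = -2*x**2 - 2*x*y + 6*x + 6*y**2 + 18*y + 4.
Scan x_0 ∈ {−4, ..., 4}. For each x_0, f_y(x_0, y) is a polynomial in y; find its integer roots y ∈ {−4, ..., 4}, then test f_x and f at those candidates.
  x = -4: f_y(-4, y) = 6*y**2 + 26*y - 52; no integer root y with |y| ≤ 4.
  x = -3: f_y(-3, y) = 6*y**2 + 24*y - 32; no integer root y with |y| ≤ 4.
  x = -2: f_y(-2, y) = 6*y**2 + 22*y - 16; no integer root y with |y| ≤ 4.
  x = -1: f_y(-1, y) = 6*y**2 + 20*y - 4; no integer root y with |y| ≤ 4.
  x = 0: f_y(0, y) = 6*y**2 + 18*y + 4; no integer root y with |y| ≤ 4.
  x = 1: f_y(1, y) = 6*y**2 + 16*y + 8; vanishes at y ∈ {-2}. (1, -2): f_x = -14 ≠ 0.
  x = 2: f_y(2, y) = 6*y**2 + 14*y + 8; vanishes at y ∈ {-1}. (2, -1): f_x = 0, f = 0 — SINGULAR.
  x = 3: f_y(3, y) = 6*y**2 + 12*y + 4; no integer root y with |y| ≤ 4.
  x = 4: f_y(4, y) = 6*y**2 + 10*y - 4; vanishes at y ∈ {-2}. (4, -2): f_x = -29 ≠ 0.
Only singular point on the grid: (2, -1).
Classify: substitute x = 2 + u, y = -1 + v and expand: f = -3*u**3 - 2*u**2*v - u*v**2 + 2*v**3 + v**2.
No constant or linear terms (consistent with a singular point). Quadratic part: v**2. Cubic part: -3*u**3 - 2*u**2*v - u*v**2 + 2*v**3.
The quadratic part v**2 is a perfect square, so there is a single (double) tangent line v = 0, i.e. y = -1. Restricting the cubic part to that line (v = 0) leaves -3*u**3 ≠ 0, so f is not divisible by v and the branch is v² ≈ 3*u**3 to lowest order — this is a cusp.
Classification: cusp.


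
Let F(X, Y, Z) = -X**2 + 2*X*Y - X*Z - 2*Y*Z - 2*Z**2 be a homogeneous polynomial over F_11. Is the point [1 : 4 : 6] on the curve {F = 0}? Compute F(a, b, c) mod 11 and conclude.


F(1,4,6) ≡ 2 (mod 11); P is NOT on the curve.

Evaluate F(1, 4, 6) term-by-term (mod 11).
  -X**2 ↦ -1·1·1·1 = -1
  2*X*Y ↦ 2·1·4·1 = 8
  -X*Z ↦ -1·1·1·6 = -6
  -2*Y*Z ↦ -2·1·4·6 = -48
  -2*Z**2 ↦ -2·1·1·36 = -72
Sum: F(1, 4, 6) = (-1) + (8) + (-6) + (-48) + (-72) = -119.
Reducing mod 11: -119 ≡ 2 (mod 11).
Since F(a, b, c) ≡ 2 ≠ 0 (mod 11), P does NOT lie on the curve.


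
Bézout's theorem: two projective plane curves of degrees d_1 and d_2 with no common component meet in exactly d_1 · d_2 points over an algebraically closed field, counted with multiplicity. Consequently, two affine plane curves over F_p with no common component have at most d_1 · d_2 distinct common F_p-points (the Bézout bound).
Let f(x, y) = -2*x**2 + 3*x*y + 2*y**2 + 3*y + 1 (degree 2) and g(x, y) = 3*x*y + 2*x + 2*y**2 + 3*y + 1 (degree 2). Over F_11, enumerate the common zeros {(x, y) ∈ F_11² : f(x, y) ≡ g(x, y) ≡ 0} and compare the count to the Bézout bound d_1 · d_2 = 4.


Common zeros: {(0, 5), (0, 10)}; count = 2; Bézout bound = 4.

deg(f) = 2, deg(g) = 2, so Bézout bound = 4.
Scan x ∈ F_11. For each x, list the y ∈ F_11 with f(x, y) ≡ 0 and those with g(x, y) ≡ 0 (mod 11); the common zeros in that column are the intersection.
  x = 0: f ≡ 0 at y ∈ {5, 10}; g ≡ 0 at y ∈ {5, 10}; common: {5, 10}.
  x = 1: f ≡ 0 at y ∈ {4}; g ≡ 0 at y ∈ {1, 7}; common: ∅.
  x = 2: f ≡ 0 at y ∈ {5, 7}; g ≡ 0 at y ∈ ∅; common: ∅.
  x = 3: f ≡ 0 at y ∈ {7, 9}; g ≡ 0 at y ∈ {8}; common: ∅.
  x = 4: f ≡ 0 at y ∈ {10}; g ≡ 0 at y ∈ ∅; common: ∅.
  x = 5: f ≡ 0 at y ∈ {4, 9}; g ≡ 0 at y ∈ {0, 2}; common: ∅.
  x = 6: f ≡ 0 at y ∈ ∅; g ≡ 0 at y ∈ ∅; common: ∅.
  x = 7: f ≡ 0 at y ∈ ∅; g ≡ 0 at y ∈ {4, 6}; common: ∅.
  x = 8: f ≡ 0 at y ∈ ∅; g ≡ 0 at y ∈ ∅; common: ∅.
  x = 9: f ≡ 0 at y ∈ ∅; g ≡ 0 at y ∈ {9}; common: ∅.
  x = 10: f ≡ 0 at y ∈ ∅; g ≡ 0 at y ∈ ∅; common: ∅.
Collecting: common zeros = {(0, 5), (0, 10)}, so the count is 2.
Comparison with the Bézout bound: 2 ≤ 4 = deg(f)·deg(g), as expected for curves with no common component (the affine F_11-count falls short of the bound because intersections may lie at infinity, over extension fields, or carry multiplicity).


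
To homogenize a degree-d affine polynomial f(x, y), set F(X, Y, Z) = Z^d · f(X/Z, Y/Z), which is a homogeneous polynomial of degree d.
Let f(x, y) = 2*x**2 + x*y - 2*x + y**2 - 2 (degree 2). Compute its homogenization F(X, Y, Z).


F(X, Y, Z) = 2*X**2 + X*Y - 2*X*Z + Y**2 - 2*Z**2

deg(f) = 2.
Substitute x = X/Z, y = Y/Z into f, then multiply by Z^2.
  monomial 2·x^2·y^0 ↦ 2·X^2·Y^0·Z^0.
  monomial 1·x^1·y^1 ↦ 1·X^1·Y^1·Z^0.
  monomial -2·x^1·y^0 ↦ -2·X^1·Y^0·Z^1.
  monomial 1·x^0·y^2 ↦ 1·X^0·Y^2·Z^0.
  monomial -2·x^0·y^0 ↦ -2·X^0·Y^0·Z^2.
Collecting: F(X, Y, Z) = 2*X**2 + X*Y - 2*X*Z + Y**2 - 2*Z**2.


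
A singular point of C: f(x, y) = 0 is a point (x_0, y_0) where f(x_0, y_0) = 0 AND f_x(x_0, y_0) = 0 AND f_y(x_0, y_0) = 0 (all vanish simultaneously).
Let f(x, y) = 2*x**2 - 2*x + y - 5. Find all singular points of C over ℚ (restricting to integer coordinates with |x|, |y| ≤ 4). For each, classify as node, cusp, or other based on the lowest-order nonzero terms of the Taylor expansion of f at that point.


No singular points in the scanned grid; C is smooth there.

Compute partial derivatives:
  f_x = 4*x - 2.
  f_y = 1.
f_y = 1 is a nonzero constant, so f_y never vanishes: no point (x, y) can satisfy f = f_x = f_y = 0. In particular no (x, y) ∈ {−4, ..., 4}² is singular; the curve is smooth.


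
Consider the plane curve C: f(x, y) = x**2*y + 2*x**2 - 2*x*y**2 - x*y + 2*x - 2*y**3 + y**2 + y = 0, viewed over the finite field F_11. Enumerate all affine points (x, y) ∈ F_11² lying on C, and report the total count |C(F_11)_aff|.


Affine F_11-points: {(0, 0), (0, 1), (0, 5), (3, 7), (4, 1), (4, 2), (4, 10), (6, 5), (6, 7), (6, 10), (9, 2), (10, 0), (10, 9)}; count = 13.

For each of the 121 pairs (x, y) ∈ F_11², evaluate f(x, y) mod 11. Record the zeros.
  x = 0: [0↦0, 1↦0, 2↦1, 3↦2, 4↦2, 5↦0, 6↦6, 7↦8, 8↦5, 9↦7, 10↦2]  zeros at y ∈ {0, 1, 5}
  x = 1: [0↦4, 1↦2, 2↦8, 3↦10, 4↦7, 5↦9, 6↦4, 7↦2, 8↦2, 9↦3, 10↦4]  zeros at y ∈ ∅
  x = 2: [0↦1, 1↦10, 2↦1, 3↦6, 4↦2, 5↦10, 6↦7, 7↦3, 8↦8, 9↦10, 10↦8]  zeros at y ∈ ∅
  x = 3: [0↦2, 1↦2, 2↦2, 3↦1, 4↦9, 5↦3, 6↦4, 7↦0, 8↦1, 9↦6, 10↦3]  zeros at y ∈ {7}
  x = 4: [0↦7, 1↦0, 2↦0, 3↦6, 4↦6, 5↦10, 6↦6, 7↦4, 8↦3, 9↦2, 10↦0]  zeros at y ∈ {1, 2, 10}
  x = 5: [0↦5, 1↦4, 2↦6, 3↦10, 4↦4, 5↦9, 6↦2, 7↦4, 8↦3, 9↦9, 10↦10]  zeros at y ∈ ∅
  x = 6: [0↦7, 1↦3, 2↦9, 3↦2, 4↦3, 5↦0, 6↦3, 7↦0, 8↦1, 9↦5, 10↦0]  zeros at y ∈ {5, 7, 10}
  x = 7: [0↦2, 1↦8, 2↦9, 3↦4, 4↦3, 5↦5, 6↦9, 7↦3, 8↦8, 9↦1, 10↦3]  zeros at y ∈ ∅
  x = 8: [0↦1, 1↦8, 2↦6, 3↦5, 4↦4, 5↦2, 6↦9, 7↦2, 8↦2, 9↦8, 10↦8]  zeros at y ∈ ∅
  x = 9: [0↦4, 1↦3, 2↦0, 3↦5, 4↦6, 5↦2, 6↦3, 7↦8, 8↦5, 9↦4, 10↦4]  zeros at y ∈ {2}
  x = 10: [0↦0, 1↦4, 2↦2, 3↦4, 4↦9, 5↦5, 6↦2, 7↦10, 8↦6, 9↦0, 10↦2]  zeros at y ∈ {0, 9}
Collecting zeros: affine points = {(0, 0), (0, 1), (0, 5), (3, 7), (4, 1), (4, 2), (4, 10), (6, 5), (6, 7), (6, 10), (9, 2), (10, 0), (10, 9)}.
Total count |C(F_11)_aff| = 13.


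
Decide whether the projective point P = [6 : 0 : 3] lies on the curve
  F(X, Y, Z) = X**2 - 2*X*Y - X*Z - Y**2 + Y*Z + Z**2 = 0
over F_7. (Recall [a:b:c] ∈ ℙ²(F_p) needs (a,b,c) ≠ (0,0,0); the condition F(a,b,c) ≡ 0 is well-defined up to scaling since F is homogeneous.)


F(6,0,3) ≡ 6 (mod 7); P is NOT on the curve.

Evaluate F(6, 0, 3) term-by-term (mod 7).
  X**2 ↦ 1·36·1·1 = 36
  -2*X*Y ↦ -2·6·0·1 = 0
  -X*Z ↦ -1·6·1·3 = -18
  -Y**2 ↦ -1·1·0·1 = 0
  Y*Z ↦ 1·1·0·3 = 0
  Z**2 ↦ 1·1·1·9 = 9
Sum: F(6, 0, 3) = (36) + (0) + (-18) + (0) + (0) + (9) = 27.
Reducing mod 7: 27 ≡ 6 (mod 7).
Since F(a, b, c) ≡ 6 ≠ 0 (mod 7), P does NOT lie on the curve.


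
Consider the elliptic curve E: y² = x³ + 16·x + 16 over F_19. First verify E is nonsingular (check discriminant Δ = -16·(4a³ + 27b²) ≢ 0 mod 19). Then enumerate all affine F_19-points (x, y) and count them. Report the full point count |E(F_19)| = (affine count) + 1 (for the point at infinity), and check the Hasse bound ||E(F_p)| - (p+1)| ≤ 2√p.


Affine points = {(0, 4), (0, 15), (4, 7), (4, 12), (6, 9), (6, 10), (10, 6), (10, 13), (12, 6), (12, 13), (14, 1), (14, 18), (16, 6), (16, 13)}; affine count = 14; |E(F_19)| = 15.

Discriminant check: Δ ∝ 4a³ + 27b² = 4·16³ + 27·16² = 4·4096 + 27·256 ≡ 2 (mod 19). Nonzero ⇒ E is nonsingular.
For each x ∈ F_19, compute rhs = x³ + 16·x + 16 mod 19, then count y ∈ F_19 with y² ≡ rhs.
  x = 0: rhs = 16, matching y values: 4, 15 (2 points).
  x = 1: rhs = 14, matching y values: none (0 points).
  x = 2: rhs = 18, matching y values: none (0 points).
  x = 3: rhs = 15, matching y values: none (0 points).
  x = 4: rhs = 11, matching y values: 7, 12 (2 points).
  x = 5: rhs = 12, matching y values: none (0 points).
  x = 6: rhs = 5, matching y values: 9, 10 (2 points).
  x = 7: rhs = 15, matching y values: none (0 points).
  x = 8: rhs = 10, matching y values: none (0 points).
  x = 9: rhs = 15, matching y values: none (0 points).
  x = 10: rhs = 17, matching y values: 6, 13 (2 points).
  x = 11: rhs = 3, matching y values: none (0 points).
  x = 12: rhs = 17, matching y values: 6, 13 (2 points).
  x = 13: rhs = 8, matching y values: none (0 points).
  x = 14: rhs = 1, matching y values: 1, 18 (2 points).
  x = 15: rhs = 2, matching y values: none (0 points).
  x = 16: rhs = 17, matching y values: 6, 13 (2 points).
  x = 17: rhs = 14, matching y values: none (0 points).
  x = 18: rhs = 18, matching y values: none (0 points).
Total affine count: 14.
Full point count |E(F_19)| = 14 + 1 = 15.
Hasse bound: |15 − (19+1)| = |-5| = 5 ≤ 2√19 ≈ 8.7178 ✓.


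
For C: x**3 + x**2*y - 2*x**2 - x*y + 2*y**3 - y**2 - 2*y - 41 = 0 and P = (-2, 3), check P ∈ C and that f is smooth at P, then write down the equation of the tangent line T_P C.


Tangent line at P: 5*x + 52*y - 146 = 0.

Step 1: f(-2, 3) = 0, so P lies on C.
Step 2: partial derivatives
  f_x(x, y) = 3*x**2 + 2*x*y - 4*x - y, f_y(x, y) = x**2 - x + 6*y**2 - 2*y - 2.
  f_x(P) = 5, f_y(P) = 52 (gradient nonzero, so P is smooth).
Step 3: tangent line at P: 5·(x − -2) + 52·(y − 3) = 0.
Expanding: 5*x + 52*y - 146 = 0.


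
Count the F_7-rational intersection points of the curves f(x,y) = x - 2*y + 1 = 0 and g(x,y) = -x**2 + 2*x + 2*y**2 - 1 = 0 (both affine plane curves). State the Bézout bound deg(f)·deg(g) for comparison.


Common zeros: {(2, 5), (4, 6)}; count = 2; Bézout bound = 2.

deg(f) = 1, deg(g) = 2, so Bézout bound = 2.
Scan x ∈ F_7. For each x, list the y ∈ F_7 with f(x, y) ≡ 0 and those with g(x, y) ≡ 0 (mod 7); the common zeros in that column are the intersection.
  x = 0: f ≡ 0 at y ∈ {4}; g ≡ 0 at y ∈ {2, 5}; common: ∅.
  x = 1: f ≡ 0 at y ∈ {1}; g ≡ 0 at y ∈ {0}; common: ∅.
  x = 2: f ≡ 0 at y ∈ {5}; g ≡ 0 at y ∈ {2, 5}; common: {5}.
  x = 3: f ≡ 0 at y ∈ {2}; g ≡ 0 at y ∈ {3, 4}; common: ∅.
  x = 4: f ≡ 0 at y ∈ {6}; g ≡ 0 at y ∈ {1, 6}; common: {6}.
  x = 5: f ≡ 0 at y ∈ {3}; g ≡ 0 at y ∈ {1, 6}; common: ∅.
  x = 6: f ≡ 0 at y ∈ {0}; g ≡ 0 at y ∈ {3, 4}; common: ∅.
Collecting: common zeros = {(2, 5), (4, 6)}, so the count is 2.
Comparison with the Bézout bound: 2 ≤ 2 = deg(f)·deg(g), as expected for curves with no common component (the bound is attained).


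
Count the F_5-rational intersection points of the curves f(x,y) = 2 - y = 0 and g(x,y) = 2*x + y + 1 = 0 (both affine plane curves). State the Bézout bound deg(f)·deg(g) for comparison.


Common zeros: {(1, 2)}; count = 1; Bézout bound = 1.

deg(f) = 1, deg(g) = 1, so Bézout bound = 1.
Scan x ∈ F_5. For each x, list the y ∈ F_5 with f(x, y) ≡ 0 and those with g(x, y) ≡ 0 (mod 5); the common zeros in that column are the intersection.
  x = 0: f ≡ 0 at y ∈ {2}; g ≡ 0 at y ∈ {4}; common: ∅.
  x = 1: f ≡ 0 at y ∈ {2}; g ≡ 0 at y ∈ {2}; common: {2}.
  x = 2: f ≡ 0 at y ∈ {2}; g ≡ 0 at y ∈ {0}; common: ∅.
  x = 3: f ≡ 0 at y ∈ {2}; g ≡ 0 at y ∈ {3}; common: ∅.
  x = 4: f ≡ 0 at y ∈ {2}; g ≡ 0 at y ∈ {1}; common: ∅.
Collecting: common zeros = {(1, 2)}, so the count is 1.
Comparison with the Bézout bound: 1 ≤ 1 = deg(f)·deg(g), as expected for curves with no common component (the bound is attained).


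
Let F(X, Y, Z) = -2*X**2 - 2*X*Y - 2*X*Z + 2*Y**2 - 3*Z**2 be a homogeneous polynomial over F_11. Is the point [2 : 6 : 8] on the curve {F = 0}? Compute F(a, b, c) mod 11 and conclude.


F(2,6,8) ≡ 3 (mod 11); P is NOT on the curve.

Evaluate F(2, 6, 8) term-by-term (mod 11).
  -2*X**2 ↦ -2·4·1·1 = -8
  -2*X*Y ↦ -2·2·6·1 = -24
  -2*X*Z ↦ -2·2·1·8 = -32
  2*Y**2 ↦ 2·1·36·1 = 72
  -3*Z**2 ↦ -3·1·1·64 = -192
Sum: F(2, 6, 8) = (-8) + (-24) + (-32) + (72) + (-192) = -184.
Reducing mod 11: -184 ≡ 3 (mod 11).
Since F(a, b, c) ≡ 3 ≠ 0 (mod 11), P does NOT lie on the curve.


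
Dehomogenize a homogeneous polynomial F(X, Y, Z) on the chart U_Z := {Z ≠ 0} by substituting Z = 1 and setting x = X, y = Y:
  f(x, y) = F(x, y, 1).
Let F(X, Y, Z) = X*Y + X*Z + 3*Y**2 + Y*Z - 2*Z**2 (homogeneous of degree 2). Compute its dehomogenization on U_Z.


f(x, y) = x*y + x + 3*y**2 + y - 2

On U_Z we set Z = 1. Each monomial c·X^i·Y^j·Z^k in F becomes c·x^i·y^j·1^k = c·x^i·y^j.
Substituting Z = 1: F(X, Y, 1) = x*y + x + 3*y**2 + y - 2.
Note: deg(f) ≤ deg(F) = 2; strict inequality happens when F is divisible by Z (lost terms).


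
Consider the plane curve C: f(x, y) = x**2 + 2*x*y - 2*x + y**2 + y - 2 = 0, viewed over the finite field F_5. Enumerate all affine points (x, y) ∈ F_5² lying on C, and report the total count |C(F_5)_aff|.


Affine F_5-points: {(0, 1), (0, 3), (1, 3), (1, 4), (3, 4)}; count = 5.

For each of the 25 pairs (x, y) ∈ F_5², evaluate f(x, y) mod 5. Record the zeros.
  x = 0: [0↦3, 1↦0, 2↦4, 3↦0, 4↦3]  zeros at y ∈ {1, 3}
  x = 1: [0↦2, 1↦1, 2↦2, 3↦0, 4↦0]  zeros at y ∈ {3, 4}
  x = 2: [0↦3, 1↦4, 2↦2, 3↦2, 4↦4]  zeros at y ∈ ∅
  x = 3: [0↦1, 1↦4, 2↦4, 3↦1, 4↦0]  zeros at y ∈ {4}
  x = 4: [0↦1, 1↦1, 2↦3, 3↦2, 4↦3]  zeros at y ∈ ∅
Collecting zeros: affine points = {(0, 1), (0, 3), (1, 3), (1, 4), (3, 4)}.
Total count |C(F_5)_aff| = 5.


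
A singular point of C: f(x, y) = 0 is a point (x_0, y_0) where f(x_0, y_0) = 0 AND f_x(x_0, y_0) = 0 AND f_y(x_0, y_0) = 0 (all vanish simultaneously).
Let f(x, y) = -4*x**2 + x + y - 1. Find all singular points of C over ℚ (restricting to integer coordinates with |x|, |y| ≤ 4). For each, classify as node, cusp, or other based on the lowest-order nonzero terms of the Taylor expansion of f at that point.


No singular points in the scanned grid; C is smooth there.

Compute partial derivatives:
  f_x = 1 - 8*x.
  f_y = 1.
f_y = 1 is a nonzero constant, so f_y never vanishes: no point (x, y) can satisfy f = f_x = f_y = 0. In particular no (x, y) ∈ {−4, ..., 4}² is singular; the curve is smooth.


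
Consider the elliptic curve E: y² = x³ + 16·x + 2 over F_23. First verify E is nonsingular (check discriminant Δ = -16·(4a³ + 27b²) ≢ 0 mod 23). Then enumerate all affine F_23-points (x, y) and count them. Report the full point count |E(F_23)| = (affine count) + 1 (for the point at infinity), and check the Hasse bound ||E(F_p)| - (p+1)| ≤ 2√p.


Affine points = {(0, 5), (0, 18), (3, 10), (3, 13), (5, 0), (9, 1), (9, 22), (10, 9), (10, 14), (12, 6), (12, 17), (14, 7), (14, 16), (15, 11), (15, 12), (17, 9), (17, 14), (18, 2), (18, 21), (19, 9), (19, 14), (21, 10), (21, 13), (22, 10), (22, 13)}; affine count = 25; |E(F_23)| = 26.

Discriminant check: Δ ∝ 4a³ + 27b² = 4·16³ + 27·2² = 4·4096 + 27·4 ≡ 1 (mod 23). Nonzero ⇒ E is nonsingular.
For each x ∈ F_23, compute rhs = x³ + 16·x + 2 mod 23, then count y ∈ F_23 with y² ≡ rhs.
  x = 0: rhs = 2, matching y values: 5, 18 (2 points).
  x = 1: rhs = 19, matching y values: none (0 points).
  x = 2: rhs = 19, matching y values: none (0 points).
  x = 3: rhs = 8, matching y values: 10, 13 (2 points).
  x = 4: rhs = 15, matching y values: none (0 points).
  x = 5: rhs = 0, matching y values: 0 (1 points).
  x = 6: rhs = 15, matching y values: none (0 points).
  x = 7: rhs = 20, matching y values: none (0 points).
  x = 8: rhs = 21, matching y values: none (0 points).
  x = 9: rhs = 1, matching y values: 1, 22 (2 points).
  x = 10: rhs = 12, matching y values: 9, 14 (2 points).
  x = 11: rhs = 14, matching y values: none (0 points).
  x = 12: rhs = 13, matching y values: 6, 17 (2 points).
  x = 13: rhs = 15, matching y values: none (0 points).
  x = 14: rhs = 3, matching y values: 7, 16 (2 points).
  x = 15: rhs = 6, matching y values: 11, 12 (2 points).
  x = 16: rhs = 7, matching y values: none (0 points).
  x = 17: rhs = 12, matching y values: 9, 14 (2 points).
  x = 18: rhs = 4, matching y values: 2, 21 (2 points).
  x = 19: rhs = 12, matching y values: 9, 14 (2 points).
  x = 20: rhs = 19, matching y values: none (0 points).
  x = 21: rhs = 8, matching y values: 10, 13 (2 points).
  x = 22: rhs = 8, matching y values: 10, 13 (2 points).
Total affine count: 25.
Full point count |E(F_23)| = 25 + 1 = 26.
Hasse bound: |26 − (23+1)| = |2| = 2 ≤ 2√23 ≈ 9.5917 ✓.


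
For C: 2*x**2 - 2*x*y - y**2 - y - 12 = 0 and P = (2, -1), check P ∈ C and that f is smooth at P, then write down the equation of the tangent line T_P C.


Tangent line at P: 10*x - 3*y - 23 = 0.

Step 1: f(2, -1) = 0, so P lies on C.
Step 2: partial derivatives
  f_x(x, y) = 4*x - 2*y, f_y(x, y) = -2*x - 2*y - 1.
  f_x(P) = 10, f_y(P) = -3 (gradient nonzero, so P is smooth).
Step 3: tangent line at P: 10·(x − 2) + -3·(y − -1) = 0.
Expanding: 10*x - 3*y - 23 = 0.


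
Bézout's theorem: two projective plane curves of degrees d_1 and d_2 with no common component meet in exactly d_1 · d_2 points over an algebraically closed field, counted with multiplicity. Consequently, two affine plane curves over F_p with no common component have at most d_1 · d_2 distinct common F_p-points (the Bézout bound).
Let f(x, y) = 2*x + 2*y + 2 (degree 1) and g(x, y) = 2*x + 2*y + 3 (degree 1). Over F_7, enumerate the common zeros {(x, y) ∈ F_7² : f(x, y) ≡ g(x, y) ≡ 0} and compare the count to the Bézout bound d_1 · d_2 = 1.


Common zeros: ∅; count = 0; Bézout bound = 1.

deg(f) = 1, deg(g) = 1, so Bézout bound = 1.
Scan x ∈ F_7. For each x, list the y ∈ F_7 with f(x, y) ≡ 0 and those with g(x, y) ≡ 0 (mod 7); the common zeros in that column are the intersection.
  x = 0: f ≡ 0 at y ∈ {6}; g ≡ 0 at y ∈ {2}; common: ∅.
  x = 1: f ≡ 0 at y ∈ {5}; g ≡ 0 at y ∈ {1}; common: ∅.
  x = 2: f ≡ 0 at y ∈ {4}; g ≡ 0 at y ∈ {0}; common: ∅.
  x = 3: f ≡ 0 at y ∈ {3}; g ≡ 0 at y ∈ {6}; common: ∅.
  x = 4: f ≡ 0 at y ∈ {2}; g ≡ 0 at y ∈ {5}; common: ∅.
  x = 5: f ≡ 0 at y ∈ {1}; g ≡ 0 at y ∈ {4}; common: ∅.
  x = 6: f ≡ 0 at y ∈ {0}; g ≡ 0 at y ∈ {3}; common: ∅.
Collecting: common zeros = ∅, so the count is 0.
Comparison with the Bézout bound: 0 ≤ 1 = deg(f)·deg(g), as expected for curves with no common component (the affine F_7-count falls short of the bound because intersections may lie at infinity, over extension fields, or carry multiplicity).


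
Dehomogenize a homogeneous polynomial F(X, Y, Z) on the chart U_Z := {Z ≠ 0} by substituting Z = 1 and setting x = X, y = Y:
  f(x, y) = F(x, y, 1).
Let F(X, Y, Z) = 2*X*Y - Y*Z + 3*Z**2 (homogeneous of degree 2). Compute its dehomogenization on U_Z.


f(x, y) = 2*x*y - y + 3

On U_Z we set Z = 1. Each monomial c·X^i·Y^j·Z^k in F becomes c·x^i·y^j·1^k = c·x^i·y^j.
Substituting Z = 1: F(X, Y, 1) = 2*x*y - y + 3.
Note: deg(f) ≤ deg(F) = 2; strict inequality happens when F is divisible by Z (lost terms).


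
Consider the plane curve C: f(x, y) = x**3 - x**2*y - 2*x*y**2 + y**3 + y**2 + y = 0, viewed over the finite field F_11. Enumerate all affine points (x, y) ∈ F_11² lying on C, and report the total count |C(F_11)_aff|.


Affine F_11-points: {(0, 0), (1, 9), (4, 4), (6, 2), (8, 8), (9, 3)}; count = 6.

For each of the 121 pairs (x, y) ∈ F_11², evaluate f(x, y) mod 11. Record the zeros.
  x = 0: [0↦0, 1↦3, 2↦3, 3↦6, 4↦7, 5↦1, 6↦5, 7↦3, 8↦1, 9↦5, 10↦10]  zeros at y ∈ {0}
  x = 1: [0↦1, 1↦1, 2↦5, 3↦8, 4↦5, 5↦2, 6↦5, 7↦9, 8↦9, 9↦0, 10↦10]  zeros at y ∈ {9}
  x = 2: [0↦8, 1↦3, 2↦9, 3↦10, 4↦1, 5↦10, 6↦10, 7↦7, 8↦7, 9↦5, 10↦7]  zeros at y ∈ ∅
  x = 3: [0↦5, 1↦4, 2↦10, 3↦7, 4↦1, 5↦9, 6↦4, 7↦3, 8↦1, 9↦4, 10↦7]  zeros at y ∈ ∅
  x = 4: [0↦9, 1↦10, 2↦3, 3↦5, 4↦0, 5↦5, 6↦4, 7↦3, 8↦8, 9↦3, 10↦5]  zeros at y ∈ {4}
  x = 5: [0↦4, 1↦5, 2↦5, 3↦10, 4↦4, 5↦4, 6↦5, 7↦2, 8↦1, 9↦8, 10↦7]  zeros at y ∈ ∅
  x = 6: [0↦7, 1↦6, 2↦0, 3↦6, 4↦8, 5↦1, 6↦2, 7↦6, 8↦8, 9↦3, 10↦8]  zeros at y ∈ {2}
  x = 7: [0↦2, 1↦8, 2↦5, 3↦10, 4↦7, 5↦2, 6↦1, 7↦10, 8↦2, 9↦5, 10↦3]  zeros at y ∈ ∅
  x = 8: [0↦6, 1↦6, 2↦4, 3↦6, 4↦7, 5↦2, 6↦8, 7↦9, 8↦0, 9↦9, 10↦9]  zeros at y ∈ {8}
  x = 9: [0↦3, 1↦6, 2↦3, 3↦0, 4↦3, 5↦7, 6↦7, 7↦9, 8↦8, 9↦10, 10↦10]  zeros at y ∈ {3}
  x = 10: [0↦10, 1↦3, 2↦8, 3↦9, 4↦1, 5↦1, 6↦4, 7↦5, 8↦10, 9↦3, 10↦1]  zeros at y ∈ ∅
Collecting zeros: affine points = {(0, 0), (1, 9), (4, 4), (6, 2), (8, 8), (9, 3)}.
Total count |C(F_11)_aff| = 6.


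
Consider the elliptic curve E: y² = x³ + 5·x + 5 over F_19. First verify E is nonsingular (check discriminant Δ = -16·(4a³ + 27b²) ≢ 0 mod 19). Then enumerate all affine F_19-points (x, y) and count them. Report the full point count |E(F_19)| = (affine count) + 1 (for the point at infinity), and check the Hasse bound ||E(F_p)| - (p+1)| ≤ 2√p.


Affine points = {(0, 9), (0, 10), (1, 7), (1, 12), (2, 2), (2, 17), (3, 3), (3, 16), (6, 2), (6, 17), (8, 5), (8, 14), (9, 0), (11, 2), (11, 17), (12, 8), (12, 11), (13, 5), (13, 14), (14, 8), (14, 11), (15, 4), (15, 15), (16, 1), (16, 18), (17, 5), (17, 14)}; affine count = 27; |E(F_19)| = 28.

Discriminant check: Δ ∝ 4a³ + 27b² = 4·5³ + 27·5² = 4·125 + 27·25 ≡ 16 (mod 19). Nonzero ⇒ E is nonsingular.
For each x ∈ F_19, compute rhs = x³ + 5·x + 5 mod 19, then count y ∈ F_19 with y² ≡ rhs.
  x = 0: rhs = 5, matching y values: 9, 10 (2 points).
  x = 1: rhs = 11, matching y values: 7, 12 (2 points).
  x = 2: rhs = 4, matching y values: 2, 17 (2 points).
  x = 3: rhs = 9, matching y values: 3, 16 (2 points).
  x = 4: rhs = 13, matching y values: none (0 points).
  x = 5: rhs = 3, matching y values: none (0 points).
  x = 6: rhs = 4, matching y values: 2, 17 (2 points).
  x = 7: rhs = 3, matching y values: none (0 points).
  x = 8: rhs = 6, matching y values: 5, 14 (2 points).
  x = 9: rhs = 0, matching y values: 0 (1 points).
  x = 10: rhs = 10, matching y values: none (0 points).
  x = 11: rhs = 4, matching y values: 2, 17 (2 points).
  x = 12: rhs = 7, matching y values: 8, 11 (2 points).
  x = 13: rhs = 6, matching y values: 5, 14 (2 points).
  x = 14: rhs = 7, matching y values: 8, 11 (2 points).
  x = 15: rhs = 16, matching y values: 4, 15 (2 points).
  x = 16: rhs = 1, matching y values: 1, 18 (2 points).
  x = 17: rhs = 6, matching y values: 5, 14 (2 points).
  x = 18: rhs = 18, matching y values: none (0 points).
Total affine count: 27.
Full point count |E(F_19)| = 27 + 1 = 28.
Hasse bound: |28 − (19+1)| = |8| = 8 ≤ 2√19 ≈ 8.7178 ✓.


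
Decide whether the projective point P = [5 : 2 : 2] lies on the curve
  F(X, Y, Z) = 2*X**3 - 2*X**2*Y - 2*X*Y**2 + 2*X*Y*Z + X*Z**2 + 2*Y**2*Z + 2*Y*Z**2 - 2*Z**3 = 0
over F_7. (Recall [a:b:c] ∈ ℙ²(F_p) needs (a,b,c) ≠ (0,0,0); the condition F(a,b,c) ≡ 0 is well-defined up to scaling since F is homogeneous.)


F(5,2,2) ≡ 4 (mod 7); P is NOT on the curve.

Evaluate F(5, 2, 2) term-by-term (mod 7).
  2*X**3 ↦ 2·125·1·1 = 250
  -2*X**2*Y ↦ -2·25·2·1 = -100
  -2*X*Y**2 ↦ -2·5·4·1 = -40
  2*X*Y*Z ↦ 2·5·2·2 = 40
  X*Z**2 ↦ 1·5·1·4 = 20
  2*Y**2*Z ↦ 2·1·4·2 = 16
  2*Y*Z**2 ↦ 2·1·2·4 = 16
  -2*Z**3 ↦ -2·1·1·8 = -16
Sum: F(5, 2, 2) = (250) + (-100) + (-40) + (40) + (20) + (16) + (16) + (-16) = 186.
Reducing mod 7: 186 ≡ 4 (mod 7).
Since F(a, b, c) ≡ 4 ≠ 0 (mod 7), P does NOT lie on the curve.


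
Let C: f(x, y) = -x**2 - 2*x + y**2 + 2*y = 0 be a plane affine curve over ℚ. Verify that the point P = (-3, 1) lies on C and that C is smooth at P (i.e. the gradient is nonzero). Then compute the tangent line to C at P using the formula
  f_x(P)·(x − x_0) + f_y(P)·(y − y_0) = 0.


Tangent line at P: 4*x + 4*y + 8 = 0.

Step 1: f(-3, 1) = 0, so P lies on C.
Step 2: partial derivatives
  f_x(x, y) = -2*x - 2, f_y(x, y) = 2*y + 2.
  f_x(P) = 4, f_y(P) = 4 (gradient nonzero, so P is smooth).
Step 3: tangent line at P: 4·(x − -3) + 4·(y − 1) = 0.
Expanding: 4*x + 4*y + 8 = 0.


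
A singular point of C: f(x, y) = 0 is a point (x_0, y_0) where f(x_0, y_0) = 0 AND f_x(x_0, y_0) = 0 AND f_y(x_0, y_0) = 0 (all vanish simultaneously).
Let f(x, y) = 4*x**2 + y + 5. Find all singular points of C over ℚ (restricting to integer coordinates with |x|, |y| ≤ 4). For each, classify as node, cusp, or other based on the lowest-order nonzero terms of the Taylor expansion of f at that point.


No singular points in the scanned grid; C is smooth there.

Compute partial derivatives:
  f_x = 8*x.
  f_y = 1.
f_y = 1 is a nonzero constant, so f_y never vanishes: no point (x, y) can satisfy f = f_x = f_y = 0. In particular no (x, y) ∈ {−4, ..., 4}² is singular; the curve is smooth.


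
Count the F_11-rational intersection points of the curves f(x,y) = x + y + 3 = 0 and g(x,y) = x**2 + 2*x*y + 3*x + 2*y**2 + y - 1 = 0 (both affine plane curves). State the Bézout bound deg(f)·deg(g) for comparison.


Common zeros: ∅; count = 0; Bézout bound = 2.

deg(f) = 1, deg(g) = 2, so Bézout bound = 2.
Scan x ∈ F_11. For each x, list the y ∈ F_11 with f(x, y) ≡ 0 and those with g(x, y) ≡ 0 (mod 11); the common zeros in that column are the intersection.
  x = 0: f ≡ 0 at y ∈ {8}; g ≡ 0 at y ∈ {6, 10}; common: ∅.
  x = 1: f ≡ 0 at y ∈ {7}; g ≡ 0 at y ∈ ∅; common: ∅.
  x = 2: f ≡ 0 at y ∈ {6}; g ≡ 0 at y ∈ ∅; common: ∅.
  x = 3: f ≡ 0 at y ∈ {5}; g ≡ 0 at y ∈ {4, 9}; common: ∅.
  x = 4: f ≡ 0 at y ∈ {4}; g ≡ 0 at y ∈ ∅; common: ∅.
  x = 5: f ≡ 0 at y ∈ {3}; g ≡ 0 at y ∈ ∅; common: ∅.
  x = 6: f ≡ 0 at y ∈ {2}; g ≡ 0 at y ∈ {3, 7}; common: ∅.
  x = 7: f ≡ 0 at y ∈ {1}; g ≡ 0 at y ∈ {3, 6}; common: ∅.
  x = 8: f ≡ 0 at y ∈ {0}; g ≡ 0 at y ∈ {4}; common: ∅.
  x = 9: f ≡ 0 at y ∈ {10}; g ≡ 0 at y ∈ {9}; common: ∅.
  x = 10: f ≡ 0 at y ∈ {9}; g ≡ 0 at y ∈ {7, 10}; common: ∅.
Collecting: common zeros = ∅, so the count is 0.
Comparison with the Bézout bound: 0 ≤ 2 = deg(f)·deg(g), as expected for curves with no common component (the affine F_11-count falls short of the bound because intersections may lie at infinity, over extension fields, or carry multiplicity).


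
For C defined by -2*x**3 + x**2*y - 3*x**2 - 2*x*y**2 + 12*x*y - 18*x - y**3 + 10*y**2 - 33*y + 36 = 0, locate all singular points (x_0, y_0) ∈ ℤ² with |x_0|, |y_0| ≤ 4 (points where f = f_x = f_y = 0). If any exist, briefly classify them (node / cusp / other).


Singular points: {(0, 3)}; classification: cusp.

Compute partial derivatives:
  f_x = -6*x**2 + 2*x*y - 6*x - 2*y**2 + 12*y - 18.
  f_y = x**2 - 4*x*y + 12*x - 3*y**2 + 20*y - 33.
Scan x_0 ∈ {−4, ..., 4}. For each x_0, f_y(x_0, y) is a polynomial in y; find its integer roots y ∈ {−4, ..., 4}, then test f_x and f at those candidates.
  x = -4: f_y(-4, y) = -3*y**2 + 36*y - 65; no integer root y with |y| ≤ 4.
  x = -3: f_y(-3, y) = -3*y**2 + 32*y - 60; no integer root y with |y| ≤ 4.
  x = -2: f_y(-2, y) = -3*y**2 + 28*y - 53; no integer root y with |y| ≤ 4.
  x = -1: f_y(-1, y) = -3*y**2 + 24*y - 44; no integer root y with |y| ≤ 4.
  x = 0: f_y(0, y) = -3*y**2 + 20*y - 33; vanishes at y ∈ {3}. (0, 3): f_x = 0, f = 0 — SINGULAR.
  x = 1: f_y(1, y) = -3*y**2 + 16*y - 20; vanishes at y ∈ {2}. (1, 2): f_x = -10 ≠ 0.
  x = 2: f_y(2, y) = -3*y**2 + 12*y - 5; no integer root y with |y| ≤ 4.
  x = 3: f_y(3, y) = -3*y**2 + 8*y + 12; no integer root y with |y| ≤ 4.
  x = 4: f_y(4, y) = -3*y**2 + 4*y + 31; no integer root y with |y| ≤ 4.
Only singular point on the grid: (0, 3).
Classify: substitute x = 0 + u, y = 3 + v and expand: f = -2*u**3 + u**2*v - 2*u*v**2 - v**3 + v**2.
No constant or linear terms (consistent with a singular point). Quadratic part: v**2. Cubic part: -2*u**3 + u**2*v - 2*u*v**2 - v**3.
The quadratic part v**2 is a perfect square, so there is a single (double) tangent line v = 0, i.e. y = 3. Restricting the cubic part to that line (v = 0) leaves -2*u**3 ≠ 0, so f is not divisible by v and the branch is v² ≈ 2*u**3 to lowest order — this is a cusp.
Classification: cusp.


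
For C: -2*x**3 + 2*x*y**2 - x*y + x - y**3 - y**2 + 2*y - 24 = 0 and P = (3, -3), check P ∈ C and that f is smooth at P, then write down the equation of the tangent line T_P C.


Tangent line at P: -32*x - 58*y - 78 = 0.

Step 1: f(3, -3) = 0, so P lies on C.
Step 2: partial derivatives
  f_x(x, y) = -6*x**2 + 2*y**2 - y + 1, f_y(x, y) = 4*x*y - x - 3*y**2 - 2*y + 2.
  f_x(P) = -32, f_y(P) = -58 (gradient nonzero, so P is smooth).
Step 3: tangent line at P: -32·(x − 3) + -58·(y − -3) = 0.
Expanding: -32*x - 58*y - 78 = 0.


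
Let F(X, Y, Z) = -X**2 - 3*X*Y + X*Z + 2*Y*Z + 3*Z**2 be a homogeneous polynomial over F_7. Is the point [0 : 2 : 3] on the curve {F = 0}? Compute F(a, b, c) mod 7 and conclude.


F(0,2,3) ≡ 4 (mod 7); P is NOT on the curve.

Evaluate F(0, 2, 3) term-by-term (mod 7).
  -X**2 ↦ -1·0·1·1 = 0
  -3*X*Y ↦ -3·0·2·1 = 0
  X*Z ↦ 1·0·1·3 = 0
  2*Y*Z ↦ 2·1·2·3 = 12
  3*Z**2 ↦ 3·1·1·9 = 27
Sum: F(0, 2, 3) = (0) + (0) + (0) + (12) + (27) = 39.
Reducing mod 7: 39 ≡ 4 (mod 7).
Since F(a, b, c) ≡ 4 ≠ 0 (mod 7), P does NOT lie on the curve.


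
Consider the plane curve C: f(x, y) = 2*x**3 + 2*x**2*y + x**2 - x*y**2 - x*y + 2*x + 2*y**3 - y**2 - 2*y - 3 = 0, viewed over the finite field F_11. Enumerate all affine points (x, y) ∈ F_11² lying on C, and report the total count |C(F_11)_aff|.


Affine F_11-points: {(1, 7), (2, 2), (3, 0), (3, 1), (5, 10), (6, 3), (8, 5), (9, 8)}; count = 8.

For each of the 121 pairs (x, y) ∈ F_11², evaluate f(x, y) mod 11. Record the zeros.
  x = 0: [0↦8, 1↦7, 2↦5, 3↦3, 4↦2, 5↦3, 6↦7, 7↦4, 8↦6, 9↦3, 10↦7]  zeros at y ∈ ∅
  x = 1: [0↦2, 1↦1, 2↦8, 3↦2, 4↦6, 5↦10, 6↦4, 7↦0, 8↦10, 9↦2, 10↦10]  zeros at y ∈ {7}
  x = 2: [0↦10, 1↦2, 2↦0, 3↦5, 4↦7, 5↦7, 6↦6, 7↦5, 8↦5, 9↦7, 10↦1]  zeros at y ∈ {2}
  x = 3: [0↦0, 1↦0, 2↦4, 3↦2, 4↦6, 5↦6, 6↦3, 7↦9, 8↦3, 9↦8, 10↦3]  zeros at y ∈ {0, 1}
  x = 4: [0↦6, 1↦7, 2↦10, 3↦5, 4↦4, 5↦8, 6↦7, 7↦2, 8↦5, 9↦6, 10↦6]  zeros at y ∈ ∅
  x = 5: [0↦7, 1↦2, 2↦8, 3↦4, 4↦2, 5↦3, 6↦8, 7↦7, 8↦1, 9↦2, 10↦0]  zeros at y ∈ {10}
  x = 6: [0↦4, 1↦8, 2↦10, 3↦0, 4↦1, 5↦3, 6↦7, 7↦3, 8↦3, 9↦8, 10↦8]  zeros at y ∈ {3}
  x = 7: [0↦9, 1↦4, 2↦6, 3↦5, 4↦2, 5↦9, 6↦5, 7↦2, 8↦1, 9↦3, 10↦9]  zeros at y ∈ ∅
  x = 8: [0↦1, 1↦2, 2↦8, 3↦9, 4↦6, 5↦0, 6↦3, 7↦5, 8↦7, 9↦10, 10↦4]  zeros at y ∈ {5}
  x = 9: [0↦3, 1↦3, 2↦6, 3↦2, 4↦3, 5↦10, 6↦2, 7↦2, 8↦0, 9↦8, 10↦5]  zeros at y ∈ {8}
  x = 10: [0↦5, 1↦8, 2↦1, 3↦7, 4↦5, 5↦7, 6↦3, 7↦5, 8↦3, 9↦9, 10↦2]  zeros at y ∈ ∅
Collecting zeros: affine points = {(1, 7), (2, 2), (3, 0), (3, 1), (5, 10), (6, 3), (8, 5), (9, 8)}.
Total count |C(F_11)_aff| = 8.


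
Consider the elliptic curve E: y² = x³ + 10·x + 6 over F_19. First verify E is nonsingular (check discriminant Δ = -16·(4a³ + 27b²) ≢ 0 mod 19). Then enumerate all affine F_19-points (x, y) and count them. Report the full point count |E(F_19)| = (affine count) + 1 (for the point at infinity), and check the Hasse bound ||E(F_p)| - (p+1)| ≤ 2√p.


Affine points = {(0, 5), (0, 14), (1, 6), (1, 13), (3, 5), (3, 14), (6, 4), (6, 15), (7, 1), (7, 18), (8, 3), (8, 16), (10, 2), (10, 17), (12, 7), (12, 12), (15, 4), (15, 15), (16, 5), (16, 14), (17, 4), (17, 15)}; affine count = 22; |E(F_19)| = 23.

Discriminant check: Δ ∝ 4a³ + 27b² = 4·10³ + 27·6² = 4·1000 + 27·36 ≡ 13 (mod 19). Nonzero ⇒ E is nonsingular.
For each x ∈ F_19, compute rhs = x³ + 10·x + 6 mod 19, then count y ∈ F_19 with y² ≡ rhs.
  x = 0: rhs = 6, matching y values: 5, 14 (2 points).
  x = 1: rhs = 17, matching y values: 6, 13 (2 points).
  x = 2: rhs = 15, matching y values: none (0 points).
  x = 3: rhs = 6, matching y values: 5, 14 (2 points).
  x = 4: rhs = 15, matching y values: none (0 points).
  x = 5: rhs = 10, matching y values: none (0 points).
  x = 6: rhs = 16, matching y values: 4, 15 (2 points).
  x = 7: rhs = 1, matching y values: 1, 18 (2 points).
  x = 8: rhs = 9, matching y values: 3, 16 (2 points).
  x = 9: rhs = 8, matching y values: none (0 points).
  x = 10: rhs = 4, matching y values: 2, 17 (2 points).
  x = 11: rhs = 3, matching y values: none (0 points).
  x = 12: rhs = 11, matching y values: 7, 12 (2 points).
  x = 13: rhs = 15, matching y values: none (0 points).
  x = 14: rhs = 2, matching y values: none (0 points).
  x = 15: rhs = 16, matching y values: 4, 15 (2 points).
  x = 16: rhs = 6, matching y values: 5, 14 (2 points).
  x = 17: rhs = 16, matching y values: 4, 15 (2 points).
  x = 18: rhs = 14, matching y values: none (0 points).
Total affine count: 22.
Full point count |E(F_19)| = 22 + 1 = 23.
Hasse bound: |23 − (19+1)| = |3| = 3 ≤ 2√19 ≈ 8.7178 ✓.


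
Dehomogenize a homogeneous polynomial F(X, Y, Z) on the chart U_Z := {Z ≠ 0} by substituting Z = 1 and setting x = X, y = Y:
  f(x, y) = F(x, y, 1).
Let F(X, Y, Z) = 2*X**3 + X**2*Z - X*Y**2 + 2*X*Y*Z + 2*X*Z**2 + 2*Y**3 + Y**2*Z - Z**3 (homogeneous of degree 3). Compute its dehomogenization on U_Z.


f(x, y) = 2*x**3 + x**2 - x*y**2 + 2*x*y + 2*x + 2*y**3 + y**2 - 1

On U_Z we set Z = 1. Each monomial c·X^i·Y^j·Z^k in F becomes c·x^i·y^j·1^k = c·x^i·y^j.
Substituting Z = 1: F(X, Y, 1) = 2*x**3 + x**2 - x*y**2 + 2*x*y + 2*x + 2*y**3 + y**2 - 1.
Note: deg(f) ≤ deg(F) = 3; strict inequality happens when F is divisible by Z (lost terms).


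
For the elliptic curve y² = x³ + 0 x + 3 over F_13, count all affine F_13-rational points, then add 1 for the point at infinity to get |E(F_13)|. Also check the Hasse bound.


Affine points = {(0, 4), (0, 9), (1, 2), (1, 11), (3, 2), (3, 11), (9, 2), (9, 11)}; affine count = 8; |E(F_13)| = 9.

Discriminant check: Δ ∝ 4a³ + 27b² = 4·0³ + 27·3² = 4·0 + 27·9 ≡ 9 (mod 13). Nonzero ⇒ E is nonsingular.
For each x ∈ F_13, compute rhs = x³ + 0·x + 3 mod 13, then count y ∈ F_13 with y² ≡ rhs.
  x = 0: rhs = 3, matching y values: 4, 9 (2 points).
  x = 1: rhs = 4, matching y values: 2, 11 (2 points).
  x = 2: rhs = 11, matching y values: none (0 points).
  x = 3: rhs = 4, matching y values: 2, 11 (2 points).
  x = 4: rhs = 2, matching y values: none (0 points).
  x = 5: rhs = 11, matching y values: none (0 points).
  x = 6: rhs = 11, matching y values: none (0 points).
  x = 7: rhs = 8, matching y values: none (0 points).
  x = 8: rhs = 8, matching y values: none (0 points).
  x = 9: rhs = 4, matching y values: 2, 11 (2 points).
  x = 10: rhs = 2, matching y values: none (0 points).
  x = 11: rhs = 8, matching y values: none (0 points).
  x = 12: rhs = 2, matching y values: none (0 points).
Total affine count: 8.
Full point count |E(F_13)| = 8 + 1 = 9.
Hasse bound: |9 − (13+1)| = |-5| = 5 ≤ 2√13 ≈ 7.2111 ✓.


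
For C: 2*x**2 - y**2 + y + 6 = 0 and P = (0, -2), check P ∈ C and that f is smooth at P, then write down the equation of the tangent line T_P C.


Tangent line at P: 5*y + 10 = 0.

Step 1: f(0, -2) = 0, so P lies on C.
Step 2: partial derivatives
  f_x(x, y) = 4*x, f_y(x, y) = 1 - 2*y.
  f_x(P) = 0, f_y(P) = 5 (gradient nonzero, so P is smooth).
Step 3: tangent line at P: 0·(x − 0) + 5·(y − -2) = 0.
Expanding: 5*y + 10 = 0.


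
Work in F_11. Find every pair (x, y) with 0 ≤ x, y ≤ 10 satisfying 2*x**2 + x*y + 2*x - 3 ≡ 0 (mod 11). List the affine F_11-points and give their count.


Affine F_11-points: {(1, 10), (2, 1), (3, 4), (4, 10), (5, 4), (6, 3), (7, 8), (8, 3), (9, 6), (10, 8)}; count = 10.

For each of the 121 pairs (x, y) ∈ F_11², evaluate f(x, y) mod 11. Record the zeros.
  x = 0: [0↦8, 1↦8, 2↦8, 3↦8, 4↦8, 5↦8, 6↦8, 7↦8, 8↦8, 9↦8, 10↦8]  zeros at y ∈ ∅
  x = 1: [0↦1, 1↦2, 2↦3, 3↦4, 4↦5, 5↦6, 6↦7, 7↦8, 8↦9, 9↦10, 10↦0]  zeros at y ∈ {10}
  x = 2: [0↦9, 1↦0, 2↦2, 3↦4, 4↦6, 5↦8, 6↦10, 7↦1, 8↦3, 9↦5, 10↦7]  zeros at y ∈ {1}
  x = 3: [0↦10, 1↦2, 2↦5, 3↦8, 4↦0, 5↦3, 6↦6, 7↦9, 8↦1, 9↦4, 10↦7]  zeros at y ∈ {4}
  x = 4: [0↦4, 1↦8, 2↦1, 3↦5, 4↦9, 5↦2, 6↦6, 7↦10, 8↦3, 9↦7, 10↦0]  zeros at y ∈ {10}
  x = 5: [0↦2, 1↦7, 2↦1, 3↦6, 4↦0, 5↦5, 6↦10, 7↦4, 8↦9, 9↦3, 10↦8]  zeros at y ∈ {4}
  x = 6: [0↦4, 1↦10, 2↦5, 3↦0, 4↦6, 5↦1, 6↦7, 7↦2, 8↦8, 9↦3, 10↦9]  zeros at y ∈ {3}
  x = 7: [0↦10, 1↦6, 2↦2, 3↦9, 4↦5, 5↦1, 6↦8, 7↦4, 8↦0, 9↦7, 10↦3]  zeros at y ∈ {8}
  x = 8: [0↦9, 1↦6, 2↦3, 3↦0, 4↦8, 5↦5, 6↦2, 7↦10, 8↦7, 9↦4, 10↦1]  zeros at y ∈ {3}
  x = 9: [0↦1, 1↦10, 2↦8, 3↦6, 4↦4, 5↦2, 6↦0, 7↦9, 8↦7, 9↦5, 10↦3]  zeros at y ∈ {6}
  x = 10: [0↦8, 1↦7, 2↦6, 3↦5, 4↦4, 5↦3, 6↦2, 7↦1, 8↦0, 9↦10, 10↦9]  zeros at y ∈ {8}
Collecting zeros: affine points = {(1, 10), (2, 1), (3, 4), (4, 10), (5, 4), (6, 3), (7, 8), (8, 3), (9, 6), (10, 8)}.
Total count |C(F_11)_aff| = 10.
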